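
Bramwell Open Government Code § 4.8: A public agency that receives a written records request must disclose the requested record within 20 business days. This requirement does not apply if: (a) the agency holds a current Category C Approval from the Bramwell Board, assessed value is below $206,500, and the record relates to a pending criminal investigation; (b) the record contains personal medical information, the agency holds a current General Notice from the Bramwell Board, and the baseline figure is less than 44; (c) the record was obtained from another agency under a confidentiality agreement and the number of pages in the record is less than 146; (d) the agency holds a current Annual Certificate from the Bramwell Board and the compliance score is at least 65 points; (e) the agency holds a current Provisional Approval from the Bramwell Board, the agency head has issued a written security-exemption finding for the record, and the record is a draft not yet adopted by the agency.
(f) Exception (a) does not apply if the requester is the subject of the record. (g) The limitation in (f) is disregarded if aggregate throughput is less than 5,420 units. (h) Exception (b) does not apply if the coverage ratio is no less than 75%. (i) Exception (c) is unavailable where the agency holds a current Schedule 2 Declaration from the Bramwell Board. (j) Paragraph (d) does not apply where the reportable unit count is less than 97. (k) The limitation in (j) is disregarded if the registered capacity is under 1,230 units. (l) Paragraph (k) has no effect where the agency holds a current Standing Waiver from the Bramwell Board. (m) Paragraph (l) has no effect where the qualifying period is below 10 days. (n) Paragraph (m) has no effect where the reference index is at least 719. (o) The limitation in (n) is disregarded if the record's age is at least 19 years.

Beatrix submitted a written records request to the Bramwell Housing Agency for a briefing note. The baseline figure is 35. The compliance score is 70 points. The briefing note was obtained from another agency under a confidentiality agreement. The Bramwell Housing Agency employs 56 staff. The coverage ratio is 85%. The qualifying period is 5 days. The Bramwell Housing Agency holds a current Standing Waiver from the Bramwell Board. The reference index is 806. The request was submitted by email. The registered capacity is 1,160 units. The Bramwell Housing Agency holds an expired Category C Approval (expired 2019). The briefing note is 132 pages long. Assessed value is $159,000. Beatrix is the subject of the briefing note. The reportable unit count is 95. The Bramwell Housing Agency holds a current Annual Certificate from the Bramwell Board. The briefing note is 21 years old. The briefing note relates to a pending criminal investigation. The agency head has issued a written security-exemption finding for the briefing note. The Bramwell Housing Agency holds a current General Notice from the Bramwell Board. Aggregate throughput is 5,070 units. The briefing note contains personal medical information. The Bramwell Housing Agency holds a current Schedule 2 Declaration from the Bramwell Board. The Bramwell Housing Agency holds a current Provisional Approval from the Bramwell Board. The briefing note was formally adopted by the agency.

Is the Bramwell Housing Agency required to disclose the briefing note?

Exception (a) requires that the agency holds a current Category C Approval from the Bramwell Board; but there is no Category C Approval in force, so (a) is unavailable.
Exception (b): the briefing note contains personal medical information; a current General Notice is held; the baseline figure is 35, less than the 44 limit — every condition holds. But applying paragraph (h): (h) operates — the coverage ratio is 85%, meeting the 75% threshold. (b) is therefore removed.
Exception (c) is satisfied on its face — the briefing note was obtained under a confidentiality agreement; the number of pages in the record is 132, less than the 146 limit. But applying paragraph (i): (i) applies — a current Schedule 2 Declaration is held. So (c) is unavailable.
Exception (d): a current Annual Certificate is held; the compliance score is 70 points, meeting the 65 points threshold — every condition holds. As to paragraphs (j)–(o): (j) applies (the reportable unit count is 95, less than the 97 limit), but is overridden by (k): (k) is triggered — the registered capacity is 1,160 units, under the 1,230 units limit. (l) is triggered (a current Standing Waiver is held), but is displaced by (m): (m) is triggered — the qualifying period is 5 days, below the 10 days limit. (n) would limit (m) — the reference index is 806, meeting the 719 threshold — but (o) sets (n) aside: (o) operates — the record's age is 21 years, meeting the 19 years threshold. Exception (d) stands.
Exception (e) does not apply: the briefing note has been formally adopted.

No — exception (d) applies; the Bramwell Housing Agency is not required to disclose the briefing note.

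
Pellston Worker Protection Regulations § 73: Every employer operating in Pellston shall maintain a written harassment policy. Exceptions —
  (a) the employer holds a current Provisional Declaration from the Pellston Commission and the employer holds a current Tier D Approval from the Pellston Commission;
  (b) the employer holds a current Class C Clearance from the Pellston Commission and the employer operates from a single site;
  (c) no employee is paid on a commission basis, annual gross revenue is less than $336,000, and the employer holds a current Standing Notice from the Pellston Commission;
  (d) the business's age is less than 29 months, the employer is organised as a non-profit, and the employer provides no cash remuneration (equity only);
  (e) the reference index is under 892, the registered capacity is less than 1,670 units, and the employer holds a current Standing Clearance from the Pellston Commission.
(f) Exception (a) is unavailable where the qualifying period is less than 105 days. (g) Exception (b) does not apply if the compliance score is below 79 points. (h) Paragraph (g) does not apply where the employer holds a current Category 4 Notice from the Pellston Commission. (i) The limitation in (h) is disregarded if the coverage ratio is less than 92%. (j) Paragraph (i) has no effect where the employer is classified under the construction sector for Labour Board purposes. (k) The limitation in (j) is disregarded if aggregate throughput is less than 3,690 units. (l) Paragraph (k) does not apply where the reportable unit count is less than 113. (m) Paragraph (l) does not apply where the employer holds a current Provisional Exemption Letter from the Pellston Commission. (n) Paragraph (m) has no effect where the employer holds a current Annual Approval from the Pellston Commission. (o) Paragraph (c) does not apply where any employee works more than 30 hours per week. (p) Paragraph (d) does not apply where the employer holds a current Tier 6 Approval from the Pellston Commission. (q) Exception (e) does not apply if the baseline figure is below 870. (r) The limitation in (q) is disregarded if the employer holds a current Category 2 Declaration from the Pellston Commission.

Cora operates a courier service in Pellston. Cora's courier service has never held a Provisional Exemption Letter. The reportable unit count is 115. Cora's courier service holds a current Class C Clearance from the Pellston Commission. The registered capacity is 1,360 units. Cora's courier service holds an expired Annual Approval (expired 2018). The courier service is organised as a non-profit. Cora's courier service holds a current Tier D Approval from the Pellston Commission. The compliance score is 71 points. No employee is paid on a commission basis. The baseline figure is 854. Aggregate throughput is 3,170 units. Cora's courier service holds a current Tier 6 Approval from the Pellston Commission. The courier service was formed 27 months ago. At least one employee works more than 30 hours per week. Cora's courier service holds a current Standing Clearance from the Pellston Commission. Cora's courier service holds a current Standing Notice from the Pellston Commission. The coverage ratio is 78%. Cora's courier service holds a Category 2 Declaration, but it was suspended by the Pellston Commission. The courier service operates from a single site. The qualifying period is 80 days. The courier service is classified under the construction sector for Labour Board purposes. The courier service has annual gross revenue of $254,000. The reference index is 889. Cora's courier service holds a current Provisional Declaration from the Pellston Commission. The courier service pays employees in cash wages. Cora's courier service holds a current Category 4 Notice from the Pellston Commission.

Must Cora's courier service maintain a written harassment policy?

Yes — Cora's courier service must maintain a written harassment policy.

All of (a)'s requirements are met (a current Provisional Declaration is held; a current Tier D Approval is held). But: (f) applies — the qualifying period is 80 days, less than the 105 days limit. Exception (a) does not apply.
Exception (b)'s conditions are all satisfied: a current Class C Clearance is held; the employer operates from a single site. But applying paragraphs (g)–(n): (g) operates against (b): the compliance score is 71 points, below the 79 points limit. (h) would limit (g) — a current Category 4 Notice is held — but (i) sets (h) aside: (i) operates against (h): the coverage ratio is 78%, less than the 92% limit. (j) would limit (i) — the courier service is classified under the construction sector — but (k) sets (j) aside: (k) operates against (j): aggregate throughput is 3,170 units, less than the 3,690 units limit. (l), which would lift (k), is inapplicable — the reportable unit count is 115, not less than 113. Exception (b) does not apply.
Exception (c)'s conditions are all satisfied: no employee is paid on commission; annual gross revenue is $254,000, less than the $336,000 limit; a current Standing Notice is held. But applying paragraph (o): (o) applies — at least one employee exceeds 30 hours/week. Exception (c) does not apply.
Exception (d) requires that the employer provides no cash remuneration (equity only); but employees are paid cash wages, so (d) is unavailable.
All of (e)'s requirements are met (the reference index is 889, under the 892 limit; the registered capacity is 1,360 units, less than the 1,670 units limit; a current Standing Clearance is held). Turning to paragraphs (q)–(r): (q) operates against (e): the baseline figure is 854, below the 870 limit. (r), which would lift (q), is inapplicable — there is no Category 2 Declaration in force. So (e) is unavailable.
None of the exceptions is available; § 73 applies in full.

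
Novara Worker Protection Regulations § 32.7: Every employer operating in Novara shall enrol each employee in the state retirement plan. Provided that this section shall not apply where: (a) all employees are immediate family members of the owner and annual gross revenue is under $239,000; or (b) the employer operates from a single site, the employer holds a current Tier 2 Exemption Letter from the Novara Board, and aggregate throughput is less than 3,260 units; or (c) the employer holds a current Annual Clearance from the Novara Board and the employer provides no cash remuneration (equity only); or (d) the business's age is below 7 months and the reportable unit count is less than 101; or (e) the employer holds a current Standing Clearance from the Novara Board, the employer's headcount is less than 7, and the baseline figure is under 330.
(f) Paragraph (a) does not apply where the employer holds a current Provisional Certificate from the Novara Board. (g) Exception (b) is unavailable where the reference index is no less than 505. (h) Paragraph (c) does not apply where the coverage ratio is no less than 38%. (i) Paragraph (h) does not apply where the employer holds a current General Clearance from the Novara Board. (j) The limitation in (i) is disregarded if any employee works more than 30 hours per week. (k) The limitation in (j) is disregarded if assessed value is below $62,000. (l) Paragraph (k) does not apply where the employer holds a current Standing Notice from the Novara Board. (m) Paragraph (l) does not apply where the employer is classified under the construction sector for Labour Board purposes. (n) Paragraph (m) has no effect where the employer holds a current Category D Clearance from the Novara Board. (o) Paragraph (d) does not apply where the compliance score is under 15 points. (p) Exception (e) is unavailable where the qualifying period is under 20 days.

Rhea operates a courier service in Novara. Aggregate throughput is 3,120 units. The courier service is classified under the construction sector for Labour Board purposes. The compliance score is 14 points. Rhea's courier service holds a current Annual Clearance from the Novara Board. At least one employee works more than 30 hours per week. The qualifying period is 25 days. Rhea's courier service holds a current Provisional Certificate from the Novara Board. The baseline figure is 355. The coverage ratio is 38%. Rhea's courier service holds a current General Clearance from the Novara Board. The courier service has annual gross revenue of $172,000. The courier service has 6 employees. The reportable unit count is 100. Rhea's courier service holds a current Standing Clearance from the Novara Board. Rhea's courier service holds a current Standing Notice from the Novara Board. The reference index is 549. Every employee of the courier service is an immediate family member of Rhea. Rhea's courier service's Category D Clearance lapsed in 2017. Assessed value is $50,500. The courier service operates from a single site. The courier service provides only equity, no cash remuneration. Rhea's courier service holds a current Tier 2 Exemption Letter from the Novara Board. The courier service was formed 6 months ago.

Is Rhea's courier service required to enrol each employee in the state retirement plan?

No — exception (c) applies; Rhea's courier service is not required to enrol each employee in the state retirement plan.

Exception (a)'s conditions are all satisfied: every employee is an immediate family member; annual gross revenue is $172,000, under the $239,000 limit. Turning to paragraph (f): (f) operates — a current Provisional Certificate is held. (a) is therefore removed.
Exception (b) is satisfied on its face — the employer operates from a single site; a current Tier 2 Exemption Letter is held; aggregate throughput is 3,120 units, less than the 3,260 units limit. Turning to paragraph (g): (g) is engaged — the reference index is 549, meeting the 505 threshold. Exception (b) does not apply.
Exception (c): a current Annual Clearance is held; remuneration is equity-only — every condition holds. As to paragraphs (h)–(n): (h) is triggered (the coverage ratio is 38%, meeting the 38% threshold), but is overridden by (i): (i) operates against (h): a current General Clearance is held. (j) would limit (i) — at least one employee exceeds 30 hours/week — but (k) sets (j) aside: (k) operates against (j): assessed value is $50,500, below the $62,000 limit. (l) would limit (k) — a current Standing Notice is held — but (m) sets (l) aside: (m) operates — the courier service is classified under the construction sector. (n), which would lift (m), is not triggered — there is no Category D Clearance in force. Exception (c) stands.
Exception (d) is satisfied on its face — the business's age is 6 months, below the 7 months limit; the reportable unit count is 100, less than the 101 limit. But applying paragraph (o): (o) is engaged — the compliance score is 14 points, under the 15 points limit. Exception (d) does not apply.
Exception (e) does not apply: the baseline figure is 355, not under 330.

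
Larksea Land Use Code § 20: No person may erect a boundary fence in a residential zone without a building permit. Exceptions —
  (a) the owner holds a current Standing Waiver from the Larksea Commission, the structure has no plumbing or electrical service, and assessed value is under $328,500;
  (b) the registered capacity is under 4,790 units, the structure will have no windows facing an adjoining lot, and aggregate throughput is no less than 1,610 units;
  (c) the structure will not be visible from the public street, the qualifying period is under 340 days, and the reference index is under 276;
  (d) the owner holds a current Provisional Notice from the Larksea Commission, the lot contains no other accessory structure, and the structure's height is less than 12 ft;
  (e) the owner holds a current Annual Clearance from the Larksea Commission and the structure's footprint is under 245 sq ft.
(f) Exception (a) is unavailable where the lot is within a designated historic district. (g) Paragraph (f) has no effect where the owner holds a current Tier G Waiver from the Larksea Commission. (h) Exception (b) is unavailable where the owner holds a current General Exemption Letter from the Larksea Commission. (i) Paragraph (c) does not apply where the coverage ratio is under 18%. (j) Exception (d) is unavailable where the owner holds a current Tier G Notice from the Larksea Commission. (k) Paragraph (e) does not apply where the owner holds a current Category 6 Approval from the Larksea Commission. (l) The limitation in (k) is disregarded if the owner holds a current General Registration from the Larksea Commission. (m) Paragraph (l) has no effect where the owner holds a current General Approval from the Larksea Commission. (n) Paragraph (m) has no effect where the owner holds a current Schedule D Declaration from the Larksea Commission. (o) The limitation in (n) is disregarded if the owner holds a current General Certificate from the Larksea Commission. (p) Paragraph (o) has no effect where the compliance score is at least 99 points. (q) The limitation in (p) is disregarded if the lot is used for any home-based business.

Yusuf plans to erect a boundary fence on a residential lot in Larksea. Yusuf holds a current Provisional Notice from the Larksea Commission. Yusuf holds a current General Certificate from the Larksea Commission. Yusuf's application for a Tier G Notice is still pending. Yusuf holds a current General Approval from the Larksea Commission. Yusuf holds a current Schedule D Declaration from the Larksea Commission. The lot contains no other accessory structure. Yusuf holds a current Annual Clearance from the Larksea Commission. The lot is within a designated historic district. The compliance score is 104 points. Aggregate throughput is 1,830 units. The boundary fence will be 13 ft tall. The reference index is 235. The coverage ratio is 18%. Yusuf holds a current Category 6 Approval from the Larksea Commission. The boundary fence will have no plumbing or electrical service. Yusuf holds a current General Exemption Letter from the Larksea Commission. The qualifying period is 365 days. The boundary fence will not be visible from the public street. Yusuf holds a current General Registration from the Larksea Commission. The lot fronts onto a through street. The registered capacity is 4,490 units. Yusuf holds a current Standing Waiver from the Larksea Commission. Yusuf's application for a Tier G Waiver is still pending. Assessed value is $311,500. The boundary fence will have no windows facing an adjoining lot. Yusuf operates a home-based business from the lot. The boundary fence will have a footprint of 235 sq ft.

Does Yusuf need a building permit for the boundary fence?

Yes — Yusuf must obtain a building permit.

All of (a)'s requirements are met (a current Standing Waiver is held; there is no plumbing or electrical service; assessed value is $311,500, under the $328,500 limit). But: (f) operates against (a): the lot is in a historic district. (g), which would lift (f), does not operate here — there is no Tier G Waiver in force. (a) is therefore removed.
All of (b)'s requirements are met (the registered capacity is 4,490 units, under the 4,790 units limit; no windows face an adjoining lot; aggregate throughput is 1,830 units, meeting the 1,610 units threshold). But: (h) operates against (b): a current General Exemption Letter is held. So (b) is unavailable.
Exception (c) fails — the qualifying period is 365 days, not under 340 days.
Exception (d) does not apply: the structure's height is 13 ft, not less than 12 ft.
Exception (e): a current Annual Clearance is held; the structure's footprint is 235 sq ft, under the 245 sq ft limit — every condition holds. Turning to paragraphs (k)–(q): (k) operates — a current Category 6 Approval is held. (l) would limit (k) — a current General Registration is held — but (m) sets (l) aside: (m) applies — a current General Approval is held. (n) would limit (m) — a current Schedule D Declaration is held — but (o) sets (n) aside: (o) operates against (n): a current General Certificate is held. (p) operates (the compliance score is 104 points, meeting the 99 points threshold), but yields to (q): (q) operates against (p): a home-based business operates on the lot. So (e) is unavailable.
None of the exceptions is available; § 20 applies in full.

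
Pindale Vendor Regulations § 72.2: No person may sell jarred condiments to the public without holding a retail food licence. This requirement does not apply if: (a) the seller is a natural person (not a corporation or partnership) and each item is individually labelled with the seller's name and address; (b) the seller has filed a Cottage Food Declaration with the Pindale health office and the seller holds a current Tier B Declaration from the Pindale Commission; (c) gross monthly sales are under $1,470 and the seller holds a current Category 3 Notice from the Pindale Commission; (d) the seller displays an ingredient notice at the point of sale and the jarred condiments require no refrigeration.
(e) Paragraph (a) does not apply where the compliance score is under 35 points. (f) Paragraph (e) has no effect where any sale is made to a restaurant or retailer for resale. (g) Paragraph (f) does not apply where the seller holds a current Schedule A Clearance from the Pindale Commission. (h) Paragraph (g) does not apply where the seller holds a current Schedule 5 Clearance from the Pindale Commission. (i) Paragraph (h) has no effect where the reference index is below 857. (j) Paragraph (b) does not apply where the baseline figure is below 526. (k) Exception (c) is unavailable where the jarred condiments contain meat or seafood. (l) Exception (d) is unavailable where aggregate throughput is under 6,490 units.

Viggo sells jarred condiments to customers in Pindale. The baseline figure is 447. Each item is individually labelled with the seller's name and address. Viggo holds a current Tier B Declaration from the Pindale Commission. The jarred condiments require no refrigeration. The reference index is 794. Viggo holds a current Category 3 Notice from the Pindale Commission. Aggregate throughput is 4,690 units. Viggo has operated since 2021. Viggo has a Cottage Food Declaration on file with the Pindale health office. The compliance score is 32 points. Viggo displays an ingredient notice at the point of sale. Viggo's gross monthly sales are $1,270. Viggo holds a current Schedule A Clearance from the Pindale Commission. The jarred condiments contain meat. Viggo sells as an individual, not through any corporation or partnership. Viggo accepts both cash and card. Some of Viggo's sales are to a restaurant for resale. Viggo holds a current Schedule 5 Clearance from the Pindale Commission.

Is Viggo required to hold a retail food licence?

Exception (a)'s conditions are all satisfied: the seller is a natural person; items are individually labelled. Turning to paragraphs (e)–(i): (e) operates against (a): the compliance score is 32 points, under the 35 points limit. (f) operates (some sales are to a restaurant for resale), but yields to (g): (g) operates against (f): a current Schedule A Clearance is held. (h) would limit (g) — a current Schedule 5 Clearance is held — but (i) sets (h) aside: (i) operates against (h): the reference index is 794, below the 857 limit. So (a) is unavailable.
Exception (b)'s conditions are all satisfied: a Cottage Food Declaration is on file; a current Tier B Declaration is held. But: (j) operates against (b): the baseline figure is 447, below the 526 limit. So (b) is unavailable.
Exception (c): gross monthly sales are $1,270, under the $1,470 limit; a current Category 3 Notice is held — every condition holds. But applying paragraph (k): (k) applies — the jarred condiments contain meat. (c) is therefore removed.
Exception (d)'s conditions are all satisfied: an ingredient notice is displayed; the jarred condiments are shelf-stable. However, paragraph (l) must be considered: (l) applies — aggregate throughput is 4,690 units, under the 6,490 units limit. So (d) is unavailable.
No exception is made out. Viggo falls within the general rule.

Yes — Viggo must hold a retail food licence.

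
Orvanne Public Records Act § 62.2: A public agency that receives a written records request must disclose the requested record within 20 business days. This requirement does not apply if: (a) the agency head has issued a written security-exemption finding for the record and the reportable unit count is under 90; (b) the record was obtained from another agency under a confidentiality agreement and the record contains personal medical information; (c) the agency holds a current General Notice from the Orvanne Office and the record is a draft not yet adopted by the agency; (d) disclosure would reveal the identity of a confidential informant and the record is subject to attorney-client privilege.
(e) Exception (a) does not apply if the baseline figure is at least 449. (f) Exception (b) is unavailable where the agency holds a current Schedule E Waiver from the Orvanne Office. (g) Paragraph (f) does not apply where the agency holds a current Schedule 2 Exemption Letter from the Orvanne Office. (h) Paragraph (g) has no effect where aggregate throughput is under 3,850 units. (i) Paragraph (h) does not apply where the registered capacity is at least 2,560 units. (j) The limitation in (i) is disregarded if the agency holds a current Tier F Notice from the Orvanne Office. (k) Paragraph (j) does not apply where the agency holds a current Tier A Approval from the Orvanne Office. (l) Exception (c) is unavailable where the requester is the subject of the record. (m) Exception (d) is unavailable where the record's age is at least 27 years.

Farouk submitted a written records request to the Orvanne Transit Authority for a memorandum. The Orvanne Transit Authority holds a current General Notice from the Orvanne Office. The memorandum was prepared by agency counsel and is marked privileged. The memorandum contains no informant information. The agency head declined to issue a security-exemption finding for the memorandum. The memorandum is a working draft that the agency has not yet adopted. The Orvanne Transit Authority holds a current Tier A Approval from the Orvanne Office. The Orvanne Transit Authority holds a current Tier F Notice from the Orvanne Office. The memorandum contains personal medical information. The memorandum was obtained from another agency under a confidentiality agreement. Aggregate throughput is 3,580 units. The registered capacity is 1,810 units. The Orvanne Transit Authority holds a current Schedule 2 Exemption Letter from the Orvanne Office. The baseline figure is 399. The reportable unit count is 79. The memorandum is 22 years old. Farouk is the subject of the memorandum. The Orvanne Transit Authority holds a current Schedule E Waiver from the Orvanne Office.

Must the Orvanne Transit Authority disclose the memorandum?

Yes — the Orvanne Transit Authority must disclose the memorandum.

Exception (a) fails — the agency head declined to issue a security-exemption finding.
Exception (b): the memorandum was obtained under a confidentiality agreement; the memorandum contains personal medical information — every condition holds. But: (f) is engaged — a current Schedule E Waiver is held. (g) would limit (f) — a current Schedule 2 Exemption Letter is held — but (h) sets (g) aside: (h) operates against (g): aggregate throughput is 3,580 units, under the 3,850 units limit. (i), which would lift (h), is inapplicable — the registered capacity is 1,810 units, short of 2,560 units. So (b) is unavailable.
Exception (c)'s conditions are all satisfied: a current General Notice is held; the memorandum is an unadopted draft. But: (l) operates against (c): Farouk is the subject of the memorandum. So (c) is unavailable.
Exception (d) fails — the memorandum contains no informant information.
None of the exceptions is available; § 62.2 applies in full.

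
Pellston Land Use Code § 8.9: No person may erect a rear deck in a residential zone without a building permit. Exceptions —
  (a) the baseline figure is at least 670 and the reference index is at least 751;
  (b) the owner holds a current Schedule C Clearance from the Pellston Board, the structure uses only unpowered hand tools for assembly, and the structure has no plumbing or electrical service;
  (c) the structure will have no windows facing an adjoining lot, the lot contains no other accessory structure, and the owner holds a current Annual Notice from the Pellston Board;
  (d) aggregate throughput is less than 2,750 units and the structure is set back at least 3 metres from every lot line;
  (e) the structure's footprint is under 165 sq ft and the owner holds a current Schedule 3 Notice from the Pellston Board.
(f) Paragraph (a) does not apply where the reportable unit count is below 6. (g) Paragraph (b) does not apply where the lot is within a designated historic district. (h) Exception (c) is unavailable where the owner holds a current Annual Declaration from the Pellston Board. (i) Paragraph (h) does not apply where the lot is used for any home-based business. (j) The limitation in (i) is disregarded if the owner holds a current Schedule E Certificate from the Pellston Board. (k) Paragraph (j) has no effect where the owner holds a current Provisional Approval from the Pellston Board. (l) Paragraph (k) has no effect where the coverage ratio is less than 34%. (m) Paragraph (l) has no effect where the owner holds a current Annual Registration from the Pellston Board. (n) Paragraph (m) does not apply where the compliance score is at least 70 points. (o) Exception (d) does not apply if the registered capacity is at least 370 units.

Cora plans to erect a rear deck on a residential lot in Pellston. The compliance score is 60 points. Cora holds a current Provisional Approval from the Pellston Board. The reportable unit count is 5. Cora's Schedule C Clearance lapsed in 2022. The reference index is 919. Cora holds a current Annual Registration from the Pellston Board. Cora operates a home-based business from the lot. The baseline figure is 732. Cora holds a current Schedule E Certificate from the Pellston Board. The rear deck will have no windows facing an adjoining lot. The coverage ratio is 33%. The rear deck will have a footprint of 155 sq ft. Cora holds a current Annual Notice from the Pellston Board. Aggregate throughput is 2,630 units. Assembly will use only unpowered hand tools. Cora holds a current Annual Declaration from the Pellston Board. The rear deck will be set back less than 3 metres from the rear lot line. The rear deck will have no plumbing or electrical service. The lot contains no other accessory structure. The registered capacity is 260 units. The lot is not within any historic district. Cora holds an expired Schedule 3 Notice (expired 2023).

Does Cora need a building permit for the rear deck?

Exception (a): the baseline figure is 732, meeting the 670 threshold; the reference index is 919, meeting the 751 threshold — every condition holds. But: (f) operates against (a): the reportable unit count is 5, below the 6 limit. (a) is therefore removed.
Exception (b) does not apply: there is no Schedule C Clearance in force.
Exception (c): no windows face an adjoining lot; the lot has no other accessory structure; a current Annual Notice is held — every condition holds. Considering the limiting provisions: (h) is engaged (a current Annual Declaration is held), but is itself disapplied by (i): (i) operates against (h): a home-based business operates on the lot. (j) would limit (i) — a current Schedule E Certificate is held — but (k) sets (j) aside: (k) is triggered — a current Provisional Approval is held. (l) applies (the coverage ratio is 33%, less than the 34% limit), but yields to (m): (m) applies — a current Annual Registration is held. (n) is not engaged (the compliance score is 60 points, short of 70 points), so (m) stands. So (c) applies.
Exception (d) requires that the structure is set back at least 3 metres from every lot line; but the rear setback is under 3 m, so (d) is unavailable.
Exception (e) does not apply: the Schedule 3 Notice is not current.

No — exception (c) applies; Cora does not need a building permit.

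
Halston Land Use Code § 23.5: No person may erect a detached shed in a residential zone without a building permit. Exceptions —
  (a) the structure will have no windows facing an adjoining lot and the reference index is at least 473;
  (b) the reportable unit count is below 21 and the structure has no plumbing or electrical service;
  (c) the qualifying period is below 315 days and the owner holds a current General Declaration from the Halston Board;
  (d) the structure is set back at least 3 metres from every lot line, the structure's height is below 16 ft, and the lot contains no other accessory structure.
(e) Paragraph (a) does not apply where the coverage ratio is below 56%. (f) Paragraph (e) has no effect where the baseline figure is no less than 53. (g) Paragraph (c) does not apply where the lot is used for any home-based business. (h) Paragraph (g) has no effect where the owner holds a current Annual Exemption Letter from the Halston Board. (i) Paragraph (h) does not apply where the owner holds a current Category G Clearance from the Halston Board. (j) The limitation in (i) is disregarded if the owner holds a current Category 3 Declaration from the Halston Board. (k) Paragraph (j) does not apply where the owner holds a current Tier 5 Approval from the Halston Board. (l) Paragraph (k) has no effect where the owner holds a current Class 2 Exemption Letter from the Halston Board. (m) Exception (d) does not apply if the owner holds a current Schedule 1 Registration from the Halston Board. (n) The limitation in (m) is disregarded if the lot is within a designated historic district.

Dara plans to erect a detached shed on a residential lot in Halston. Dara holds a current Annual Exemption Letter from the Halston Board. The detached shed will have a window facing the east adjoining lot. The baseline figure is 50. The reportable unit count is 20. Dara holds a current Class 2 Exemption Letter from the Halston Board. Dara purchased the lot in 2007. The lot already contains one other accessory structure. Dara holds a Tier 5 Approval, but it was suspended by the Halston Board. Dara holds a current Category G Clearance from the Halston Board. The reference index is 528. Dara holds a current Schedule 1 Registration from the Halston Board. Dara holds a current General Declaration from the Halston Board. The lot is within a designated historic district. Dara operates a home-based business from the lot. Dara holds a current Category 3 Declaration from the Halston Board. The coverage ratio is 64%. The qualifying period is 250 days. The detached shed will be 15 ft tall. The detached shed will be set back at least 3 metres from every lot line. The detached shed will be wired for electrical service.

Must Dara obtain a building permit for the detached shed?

Exception (a) fails — a window faces an adjoining lot.
Exception (b) fails — electrical service is planned.
Exception (c): the qualifying period is 250 days, below the 315 days limit; a current General Declaration is held — every condition holds. As to paragraphs (g)–(l): (g) is triggered (a home-based business operates on the lot), but is set aside by (h): (h) operates against (g): a current Annual Exemption Letter is held. (i) would limit (h) — a current Category G Clearance is held — but (j) sets (i) aside: (j) operates against (i): a current Category 3 Declaration is held. (k), which would lift (j), does not operate here — there is no Tier 5 Approval in force. Exception (c) stands.
Exception (d) requires that the lot contains no other accessory structure; but the lot already has another accessory structure, so (d) is unavailable.

No — exception (c) applies; Dara does not need a building permit.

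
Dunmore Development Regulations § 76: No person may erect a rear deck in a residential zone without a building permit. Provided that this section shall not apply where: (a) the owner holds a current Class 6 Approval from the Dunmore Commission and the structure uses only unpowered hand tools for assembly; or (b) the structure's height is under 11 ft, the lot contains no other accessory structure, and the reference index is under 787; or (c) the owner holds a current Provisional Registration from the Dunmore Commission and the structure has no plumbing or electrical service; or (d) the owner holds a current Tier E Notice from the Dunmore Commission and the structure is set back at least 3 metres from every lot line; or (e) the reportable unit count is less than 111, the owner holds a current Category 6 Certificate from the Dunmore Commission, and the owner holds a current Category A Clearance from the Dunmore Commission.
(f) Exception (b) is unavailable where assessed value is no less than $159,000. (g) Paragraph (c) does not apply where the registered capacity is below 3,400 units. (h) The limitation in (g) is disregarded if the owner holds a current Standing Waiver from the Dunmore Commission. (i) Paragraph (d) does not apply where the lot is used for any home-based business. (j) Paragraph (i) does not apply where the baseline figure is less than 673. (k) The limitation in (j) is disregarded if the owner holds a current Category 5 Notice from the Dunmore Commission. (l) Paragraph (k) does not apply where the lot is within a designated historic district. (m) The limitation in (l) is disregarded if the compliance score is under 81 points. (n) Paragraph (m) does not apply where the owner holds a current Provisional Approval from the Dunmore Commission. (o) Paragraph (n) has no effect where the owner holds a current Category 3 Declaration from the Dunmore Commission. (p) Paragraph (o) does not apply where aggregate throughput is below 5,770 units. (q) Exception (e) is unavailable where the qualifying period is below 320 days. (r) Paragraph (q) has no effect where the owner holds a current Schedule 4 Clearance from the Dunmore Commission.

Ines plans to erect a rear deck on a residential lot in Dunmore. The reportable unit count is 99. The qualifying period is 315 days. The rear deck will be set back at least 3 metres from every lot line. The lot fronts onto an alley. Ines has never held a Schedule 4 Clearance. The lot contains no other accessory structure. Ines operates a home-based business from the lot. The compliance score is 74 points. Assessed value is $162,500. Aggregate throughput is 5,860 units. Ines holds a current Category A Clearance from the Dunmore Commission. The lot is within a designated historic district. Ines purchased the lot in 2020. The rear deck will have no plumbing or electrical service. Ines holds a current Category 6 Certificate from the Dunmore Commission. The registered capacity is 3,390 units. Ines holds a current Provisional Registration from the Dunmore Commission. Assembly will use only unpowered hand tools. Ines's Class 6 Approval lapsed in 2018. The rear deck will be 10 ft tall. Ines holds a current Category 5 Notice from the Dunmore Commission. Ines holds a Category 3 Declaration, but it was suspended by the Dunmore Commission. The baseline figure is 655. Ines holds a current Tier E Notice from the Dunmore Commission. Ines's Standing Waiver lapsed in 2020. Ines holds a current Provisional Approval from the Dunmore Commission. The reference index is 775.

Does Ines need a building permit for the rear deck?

No — exception (d) applies; Ines does not need a building permit.

Exception (a) fails — there is no Class 6 Approval in force.
All of (b)'s requirements are met (the structure's height is 10 ft, under the 11 ft limit; the lot has no other accessory structure; the reference index is 775, under the 787 limit). But: (f) is triggered — assessed value is $162,500, meeting the $159,000 threshold. Exception (b) does not apply.
All of (c)'s requirements are met (a current Provisional Registration is held; there is no plumbing or electrical service). But: (g) operates — the registered capacity is 3,390 units, below the 3,400 units limit. (h) does not operate here (no current Standing Waiver is held), so (g) stands. (c) is therefore removed.
Exception (d) is satisfied on its face — a current Tier E Notice is held; the setback is at least 3 m on every side. Under paragraphs (i)–(p): (i) would limit (d) — a home-based business operates on the lot — but (j) sets (i) aside: (j) applies — the baseline figure is 655, less than the 673 limit. (k) applies (a current Category 5 Notice is held), but yields to (l): (l) is triggered — the lot is in a historic district. (m) would limit (l) — the compliance score is 74 points, under the 81 points limit — but (n) sets (m) aside: (n) operates against (m): a current Provisional Approval is held. (o), which would lift (n), is not engaged — there is no Category 3 Declaration in force. So (d) applies.
All of (e)'s requirements are met (the reportable unit count is 99, less than the 111 limit; a current Category 6 Certificate is held; a current Category A Clearance is held). But: (q) operates against (e): the qualifying period is 315 days, below the 320 days limit. (r), which would lift (q), does not operate here — the Schedule 4 Clearance is not current. So (e) is unavailable.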